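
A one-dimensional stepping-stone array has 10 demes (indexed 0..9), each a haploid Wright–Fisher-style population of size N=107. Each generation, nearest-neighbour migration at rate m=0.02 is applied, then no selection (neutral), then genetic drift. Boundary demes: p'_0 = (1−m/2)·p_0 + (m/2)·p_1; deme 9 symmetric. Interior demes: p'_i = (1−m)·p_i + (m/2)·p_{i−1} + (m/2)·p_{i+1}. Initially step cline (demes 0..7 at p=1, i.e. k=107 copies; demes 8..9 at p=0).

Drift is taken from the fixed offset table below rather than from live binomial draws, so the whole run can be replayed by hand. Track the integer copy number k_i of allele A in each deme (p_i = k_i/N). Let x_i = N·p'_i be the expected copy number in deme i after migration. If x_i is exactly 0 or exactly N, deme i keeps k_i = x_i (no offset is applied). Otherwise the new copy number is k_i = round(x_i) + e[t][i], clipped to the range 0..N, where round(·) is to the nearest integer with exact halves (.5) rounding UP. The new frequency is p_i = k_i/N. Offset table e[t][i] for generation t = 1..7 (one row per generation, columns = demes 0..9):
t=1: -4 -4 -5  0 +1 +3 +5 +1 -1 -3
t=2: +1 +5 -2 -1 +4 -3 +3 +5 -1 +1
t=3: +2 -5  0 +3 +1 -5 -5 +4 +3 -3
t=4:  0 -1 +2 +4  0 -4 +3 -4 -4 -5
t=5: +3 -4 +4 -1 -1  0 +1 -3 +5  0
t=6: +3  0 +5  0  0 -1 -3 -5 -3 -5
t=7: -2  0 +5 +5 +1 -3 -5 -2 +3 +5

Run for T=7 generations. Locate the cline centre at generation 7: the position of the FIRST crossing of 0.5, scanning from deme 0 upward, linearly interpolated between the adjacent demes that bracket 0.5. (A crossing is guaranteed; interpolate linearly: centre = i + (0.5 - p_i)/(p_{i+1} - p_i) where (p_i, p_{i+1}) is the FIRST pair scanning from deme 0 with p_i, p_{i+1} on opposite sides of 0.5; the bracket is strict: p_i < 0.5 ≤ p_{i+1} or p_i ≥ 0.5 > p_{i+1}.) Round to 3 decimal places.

t=0: k=[107 107 107 107 107 107 107 107 0 0]
t=1: x=[107.0000 107.0000 107.0000 107.0000 107.0000 107.0000 107.0000 105.9300 1.0700 0.0000] k=[107 107 107 107 107 107 107 107 0 0]
t=2: x=[107.0000 107.0000 107.0000 107.0000 107.0000 107.0000 107.0000 105.9300 1.0700 0.0000] k=[107 107 107 107 107 107 107 107 0 0]
t=3: x=[107.0000 107.0000 107.0000 107.0000 107.0000 107.0000 107.0000 105.9300 1.0700 0.0000] k=[107 107 107 107 107 107 107 107 4 0]
t=4: x=[107.0000 107.0000 107.0000 107.0000 107.0000 107.0000 107.0000 105.9700 4.9900 0.0400] k=[107 107 107 107 107 107 107 102 1 0]
t=5: x=[107.0000 107.0000 107.0000 107.0000 107.0000 107.0000 106.9500 101.0400 2.0000 0.0100] k=[107 107 107 107 107 107 107 98 7 0]
t=6: x=[107.0000 107.0000 107.0000 107.0000 107.0000 107.0000 106.9100 97.1800 7.8400 0.0700] k=[107 107 107 107 107 107 104 92 5 0]
t=7: x=[107.0000 107.0000 107.0000 107.0000 107.0000 106.9700 103.9100 91.2500 5.8200 0.0500] k=[107 107 107 107 107 104 99 89 9 5]

7.444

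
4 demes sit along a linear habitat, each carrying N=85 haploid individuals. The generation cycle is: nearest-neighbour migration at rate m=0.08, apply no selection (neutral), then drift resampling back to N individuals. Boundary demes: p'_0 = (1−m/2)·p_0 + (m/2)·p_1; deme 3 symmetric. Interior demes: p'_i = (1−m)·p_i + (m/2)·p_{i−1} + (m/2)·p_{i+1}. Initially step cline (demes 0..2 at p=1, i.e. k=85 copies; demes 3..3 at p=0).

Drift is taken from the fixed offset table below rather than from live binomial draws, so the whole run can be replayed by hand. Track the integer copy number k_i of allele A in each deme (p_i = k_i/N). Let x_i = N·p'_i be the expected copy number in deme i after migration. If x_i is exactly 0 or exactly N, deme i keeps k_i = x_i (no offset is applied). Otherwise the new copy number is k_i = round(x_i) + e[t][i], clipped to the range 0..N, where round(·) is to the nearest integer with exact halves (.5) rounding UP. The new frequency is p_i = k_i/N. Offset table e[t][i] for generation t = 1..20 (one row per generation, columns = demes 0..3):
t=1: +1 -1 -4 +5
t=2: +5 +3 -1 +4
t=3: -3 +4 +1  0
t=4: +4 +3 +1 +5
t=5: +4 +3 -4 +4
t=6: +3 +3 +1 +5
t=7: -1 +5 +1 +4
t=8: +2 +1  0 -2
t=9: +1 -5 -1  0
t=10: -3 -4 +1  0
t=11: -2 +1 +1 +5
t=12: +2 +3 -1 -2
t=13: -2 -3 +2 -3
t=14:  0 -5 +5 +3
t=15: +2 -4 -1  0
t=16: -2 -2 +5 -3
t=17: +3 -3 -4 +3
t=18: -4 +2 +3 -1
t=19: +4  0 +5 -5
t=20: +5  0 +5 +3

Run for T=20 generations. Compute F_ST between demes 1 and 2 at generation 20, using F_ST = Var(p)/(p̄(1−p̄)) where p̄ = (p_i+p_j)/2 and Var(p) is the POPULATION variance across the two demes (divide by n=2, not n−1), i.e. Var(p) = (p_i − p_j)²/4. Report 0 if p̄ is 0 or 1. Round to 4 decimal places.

0.0307

t=0: k=[85 85 85 0]
t=1: x=[85.0000 85.0000 81.6000 3.4000] k=[85 85 78 8]
t=2: x=[85.0000 84.7200 75.4800 10.8000] k=[85 85 74 15]
t=3: x=[85.0000 84.5600 72.0800 17.3600] k=[85 85 73 17]
t=4: x=[85.0000 84.5200 71.2400 19.2400] k=[85 85 72 24]
t=5: x=[85.0000 84.4800 70.6000 25.9200] k=[85 85 67 30]
t=6: x=[85.0000 84.2800 66.2400 31.4800] k=[85 85 67 36]
t=7: x=[85.0000 84.2800 66.4800 37.2400] k=[85 85 67 41]
t=8: x=[85.0000 84.2800 66.6800 42.0400] k=[85 85 67 40]
t=9: x=[85.0000 84.2800 66.6400 41.0800] k=[85 79 66 41]
t=10: x=[84.7600 78.7200 65.5200 42.0000] k=[82 75 67 42]
t=11: x=[81.7200 74.9600 66.3200 43.0000] k=[80 76 67 48]
t=12: x=[79.8400 75.8000 66.6000 48.7600] k=[82 79 66 47]
t=13: x=[81.8800 78.6000 65.7600 47.7600] k=[80 76 68 45]
t=14: x=[79.8400 75.8400 67.4000 45.9200] k=[80 71 72 49]
t=15: x=[79.6400 71.4000 71.0400 49.9200] k=[82 67 70 50]
t=16: x=[81.4000 67.7200 69.0800 50.8000] k=[79 66 74 48]
t=17: x=[78.4800 66.8400 72.6400 49.0400] k=[81 64 69 52]
t=18: x=[80.3200 64.8800 68.1200 52.6800] k=[76 67 71 52]
t=19: x=[75.6400 67.5200 70.0800 52.7600] k=[80 68 75 48]
t=20: x=[79.5200 68.7600 73.6400 49.0800] k=[85 69 79 52]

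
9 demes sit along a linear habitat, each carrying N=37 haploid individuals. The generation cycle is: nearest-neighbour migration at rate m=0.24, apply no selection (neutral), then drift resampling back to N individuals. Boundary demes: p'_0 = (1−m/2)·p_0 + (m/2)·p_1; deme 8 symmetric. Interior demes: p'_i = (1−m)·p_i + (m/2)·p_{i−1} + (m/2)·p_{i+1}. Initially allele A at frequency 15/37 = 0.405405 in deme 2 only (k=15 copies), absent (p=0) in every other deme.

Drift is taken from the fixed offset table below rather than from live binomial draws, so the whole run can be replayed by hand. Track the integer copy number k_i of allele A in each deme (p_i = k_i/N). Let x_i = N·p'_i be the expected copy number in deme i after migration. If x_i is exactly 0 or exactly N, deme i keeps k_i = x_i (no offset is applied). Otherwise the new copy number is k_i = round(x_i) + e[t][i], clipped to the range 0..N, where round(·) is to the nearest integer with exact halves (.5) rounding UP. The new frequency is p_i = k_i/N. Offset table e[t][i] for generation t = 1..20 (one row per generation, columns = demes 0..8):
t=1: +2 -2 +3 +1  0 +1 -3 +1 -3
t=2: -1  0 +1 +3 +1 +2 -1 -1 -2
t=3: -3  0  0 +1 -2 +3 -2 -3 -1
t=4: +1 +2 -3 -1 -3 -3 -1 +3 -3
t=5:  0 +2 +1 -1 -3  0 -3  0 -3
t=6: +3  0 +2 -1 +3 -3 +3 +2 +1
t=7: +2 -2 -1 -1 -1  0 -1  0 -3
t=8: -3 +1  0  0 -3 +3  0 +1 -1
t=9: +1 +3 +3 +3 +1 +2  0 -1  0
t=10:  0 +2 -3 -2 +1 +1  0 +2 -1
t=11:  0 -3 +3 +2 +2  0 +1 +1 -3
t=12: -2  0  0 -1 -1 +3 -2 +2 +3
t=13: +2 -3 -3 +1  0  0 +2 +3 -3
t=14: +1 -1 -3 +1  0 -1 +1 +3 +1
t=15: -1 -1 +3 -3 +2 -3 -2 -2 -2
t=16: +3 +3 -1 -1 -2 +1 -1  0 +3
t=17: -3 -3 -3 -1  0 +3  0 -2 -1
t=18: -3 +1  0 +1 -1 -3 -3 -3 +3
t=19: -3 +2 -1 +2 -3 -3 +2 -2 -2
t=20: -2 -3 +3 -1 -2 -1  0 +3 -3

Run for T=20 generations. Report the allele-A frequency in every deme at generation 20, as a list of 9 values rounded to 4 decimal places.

t=0: k=[0 0 15 0 0 0 0 0 0]
t=1: x=[0.0000 1.8000 11.4000 1.8000 0.0000 0.0000 0.0000 0.0000 0.0000] k=[0 0 14 3 0 0 0 0 0]
t=2: x=[0.0000 1.6800 11.0000 3.9600 0.3600 0.0000 0.0000 0.0000 0.0000] k=[0 2 12 7 1 0 0 0 0]
t=3: x=[0.2400 2.9600 10.2000 6.8800 1.6000 0.1200 0.0000 0.0000 0.0000] k=[0 3 10 8 0 3 0 0 0]
t=4: x=[0.3600 3.4800 8.9200 7.2800 1.3200 2.2800 0.3600 0.0000 0.0000] k=[1 5 6 6 0 0 0 0 0]
t=5: x=[1.4800 4.6400 5.8800 5.2800 0.7200 0.0000 0.0000 0.0000 0.0000] k=[1 7 7 4 0 0 0 0 0]
t=6: x=[1.7200 6.2800 6.6400 3.8800 0.4800 0.0000 0.0000 0.0000 0.0000] k=[5 6 9 3 3 0 0 0 0]
t=7: x=[5.1200 6.2400 7.9200 3.7200 2.6400 0.3600 0.0000 0.0000 0.0000] k=[7 4 7 3 2 0 0 0 0]
t=8: x=[6.6400 4.7200 6.1600 3.3600 1.8800 0.2400 0.0000 0.0000 0.0000] k=[4 6 6 3 0 3 0 0 0]
t=9: x=[4.2400 5.7600 5.6400 3.0000 0.7200 2.2800 0.3600 0.0000 0.0000] k=[5 9 9 6 2 4 0 0 0]
t=10: x=[5.4800 8.5200 8.6400 5.8800 2.7200 3.2800 0.4800 0.0000 0.0000] k=[5 11 6 4 4 4 0 0 0]
t=11: x=[5.7200 9.6800 6.3600 4.2400 4.0000 3.5200 0.4800 0.0000 0.0000] k=[6 7 9 6 6 4 1 0 0]
t=12: x=[6.1200 7.1200 8.4000 6.3600 5.7600 3.8800 1.2400 0.1200 0.0000] k=[4 7 8 5 5 7 0 2 0]
t=13: x=[4.3600 6.7600 7.5200 5.3600 5.2400 5.9200 1.0800 1.5200 0.2400] k=[6 4 5 6 5 6 3 5 0]
t=14: x=[5.7600 4.3600 5.0000 5.7600 5.2400 5.5200 3.6000 4.1600 0.6000] k=[7 3 2 7 5 5 5 7 2]
t=15: x=[6.5200 3.3600 2.7200 6.1600 5.2400 5.0000 5.2400 6.1600 2.6000] k=[6 2 6 3 7 2 3 4 1]
t=16: x=[5.5200 2.9600 5.1600 3.8400 5.9200 2.7200 3.0000 3.5200 1.3600] k=[9 6 4 3 4 4 2 4 4]
t=17: x=[8.6400 6.1200 4.1200 3.2400 3.8800 3.7600 2.4800 3.7600 4.0000] k=[6 3 1 2 4 7 2 2 3]
t=18: x=[5.6400 3.1200 1.3600 2.1200 4.1200 6.0400 2.6000 2.1200 2.8800] k=[3 4 1 3 3 3 0 0 6]
t=19: x=[3.1200 3.5200 1.6000 2.7600 3.0000 2.6400 0.3600 0.7200 5.2800] k=[0 6 1 5 0 0 2 0 3]
t=20: x=[0.7200 4.6800 2.0800 3.9200 0.6000 0.2400 1.5200 0.6000 2.6400] k=[0 2 5 3 0 0 2 4 0]

[0.0000, 0.0541, 0.1351, 0.0811, 0.0000, 0.0000, 0.0541, 0.1081, 0.0000]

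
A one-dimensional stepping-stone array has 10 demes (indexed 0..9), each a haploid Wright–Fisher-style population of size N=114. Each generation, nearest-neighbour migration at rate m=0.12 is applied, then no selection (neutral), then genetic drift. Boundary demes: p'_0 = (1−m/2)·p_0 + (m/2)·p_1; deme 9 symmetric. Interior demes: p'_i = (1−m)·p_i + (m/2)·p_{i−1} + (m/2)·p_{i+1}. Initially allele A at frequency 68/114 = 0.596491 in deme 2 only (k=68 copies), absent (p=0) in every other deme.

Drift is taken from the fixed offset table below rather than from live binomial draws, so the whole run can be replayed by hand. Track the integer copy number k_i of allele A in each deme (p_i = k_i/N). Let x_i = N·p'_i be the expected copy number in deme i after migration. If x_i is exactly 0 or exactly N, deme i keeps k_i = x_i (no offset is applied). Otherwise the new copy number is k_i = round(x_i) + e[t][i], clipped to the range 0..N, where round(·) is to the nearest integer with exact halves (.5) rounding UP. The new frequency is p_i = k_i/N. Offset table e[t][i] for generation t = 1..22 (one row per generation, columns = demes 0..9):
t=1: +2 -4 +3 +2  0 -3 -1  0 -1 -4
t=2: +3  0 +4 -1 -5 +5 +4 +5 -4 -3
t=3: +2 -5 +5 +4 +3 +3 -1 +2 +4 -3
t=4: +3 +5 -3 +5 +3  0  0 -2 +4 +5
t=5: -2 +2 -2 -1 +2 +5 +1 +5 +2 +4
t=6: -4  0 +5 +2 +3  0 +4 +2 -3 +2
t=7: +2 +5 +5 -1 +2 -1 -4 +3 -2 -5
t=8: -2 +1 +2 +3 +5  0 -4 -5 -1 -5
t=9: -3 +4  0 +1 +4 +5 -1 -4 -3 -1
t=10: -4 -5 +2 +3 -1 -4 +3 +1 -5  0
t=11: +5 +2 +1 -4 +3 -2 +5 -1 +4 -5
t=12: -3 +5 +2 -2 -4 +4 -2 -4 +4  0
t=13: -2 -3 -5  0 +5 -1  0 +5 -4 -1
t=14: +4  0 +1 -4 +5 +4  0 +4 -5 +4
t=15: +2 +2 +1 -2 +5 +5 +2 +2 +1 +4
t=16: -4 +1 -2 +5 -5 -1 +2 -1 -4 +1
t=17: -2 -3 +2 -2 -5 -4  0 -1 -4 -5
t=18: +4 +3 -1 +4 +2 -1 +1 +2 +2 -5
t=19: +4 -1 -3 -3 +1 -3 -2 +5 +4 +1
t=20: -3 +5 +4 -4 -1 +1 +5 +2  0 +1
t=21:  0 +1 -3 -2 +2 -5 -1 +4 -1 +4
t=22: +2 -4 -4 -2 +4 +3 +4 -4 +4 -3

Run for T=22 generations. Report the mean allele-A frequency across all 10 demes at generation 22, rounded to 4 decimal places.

0.1544

t=0: k=[0 0 68 0 0 0 0 0 0 0]
t=1: x=[0.0000 4.0800 59.8400 4.0800 0.0000 0.0000 0.0000 0.0000 0.0000 0.0000] k=[0 0 63 6 0 0 0 0 0 0]
t=2: x=[0.0000 3.7800 55.8000 9.0600 0.3600 0.0000 0.0000 0.0000 0.0000 0.0000] k=[0 4 60 8 0 0 0 0 0 0]
t=3: x=[0.2400 7.1200 53.5200 10.6400 0.4800 0.0000 0.0000 0.0000 0.0000 0.0000] k=[2 2 59 15 3 0 0 0 0 0]
t=4: x=[2.0000 5.4200 52.9400 16.9200 3.5400 0.1800 0.0000 0.0000 0.0000 0.0000] k=[5 10 50 22 7 0 0 0 0 0]
t=5: x=[5.3000 12.1000 45.9200 22.7800 7.4800 0.4200 0.0000 0.0000 0.0000 0.0000] k=[3 14 44 22 9 5 0 0 0 0]
t=6: x=[3.6600 15.1400 40.8800 22.5400 9.5400 4.9400 0.3000 0.0000 0.0000 0.0000] k=[0 15 46 25 13 5 4 0 0 0]
t=7: x=[0.9000 15.9600 42.8800 25.5400 13.2400 5.4200 3.8200 0.2400 0.0000 0.0000] k=[3 21 48 25 15 4 0 3 0 0]
t=8: x=[4.0800 21.5400 45.0000 25.7800 14.9400 4.4200 0.4200 2.6400 0.1800 0.0000] k=[2 23 47 29 20 4 0 0 0 0]
t=9: x=[3.2600 23.1800 44.4800 29.5400 19.5800 4.7200 0.2400 0.0000 0.0000 0.0000] k=[0 27 44 31 24 10 0 0 0 0]
t=10: x=[1.6200 26.4000 42.2000 31.3600 23.5800 10.2400 0.6000 0.0000 0.0000 0.0000] k=[0 21 44 34 23 6 4 0 0 0]
t=11: x=[1.2600 21.1200 42.0200 33.9400 22.6400 6.9000 3.8800 0.2400 0.0000 0.0000] k=[6 23 43 30 26 5 9 0 0 0]
t=12: x=[7.0200 23.1800 41.0200 30.5400 24.9800 6.5000 8.2200 0.5400 0.0000 0.0000] k=[4 28 43 29 21 11 6 0 0 0]
t=13: x=[5.4400 27.4600 41.2600 29.3600 20.8800 11.3000 5.9400 0.3600 0.0000 0.0000] k=[3 24 36 29 26 10 6 5 0 0]
t=14: x=[4.2600 23.4600 34.8600 29.2400 25.2200 10.7200 6.1800 4.7600 0.3000 0.0000] k=[8 23 36 25 30 15 6 9 0 0]
t=15: x=[8.9000 22.8800 34.5600 25.9600 28.8000 15.3600 6.7200 8.2800 0.5400 0.0000] k=[11 25 36 24 34 20 9 10 2 0]
t=16: x=[11.8400 24.8200 34.6200 25.3200 32.5600 20.1800 9.7200 9.4600 2.3600 0.1200] k=[8 26 33 30 28 19 12 8 0 1]
t=17: x=[9.0800 25.3400 32.4000 30.0600 27.5800 19.1200 12.1800 7.7600 0.5400 0.9400] k=[7 22 34 28 23 15 12 7 0 0]
t=18: x=[7.9000 21.8200 32.9200 28.0600 22.8200 15.3000 11.8800 6.8800 0.4200 0.0000] k=[12 25 32 32 25 14 13 9 2 0]
t=19: x=[12.7800 24.6400 31.5800 31.5800 24.7600 14.6000 12.8200 8.8200 2.3000 0.1200] k=[17 24 29 29 26 12 11 14 6 1]
t=20: x=[17.4200 23.8800 28.7000 28.8200 25.3400 12.7800 11.2400 13.3400 6.1800 1.3000] k=[14 29 33 25 24 14 16 15 6 2]
t=21: x=[14.9000 28.3400 32.2800 25.4200 23.4600 14.7200 15.8200 14.5200 6.3000 2.2400] k=[15 29 29 23 25 10 15 19 5 6]
t=22: x=[15.8400 28.1600 28.6400 23.4800 23.9800 11.2000 14.9400 17.9200 5.9000 5.9400] k=[18 24 25 21 28 14 19 14 10 3]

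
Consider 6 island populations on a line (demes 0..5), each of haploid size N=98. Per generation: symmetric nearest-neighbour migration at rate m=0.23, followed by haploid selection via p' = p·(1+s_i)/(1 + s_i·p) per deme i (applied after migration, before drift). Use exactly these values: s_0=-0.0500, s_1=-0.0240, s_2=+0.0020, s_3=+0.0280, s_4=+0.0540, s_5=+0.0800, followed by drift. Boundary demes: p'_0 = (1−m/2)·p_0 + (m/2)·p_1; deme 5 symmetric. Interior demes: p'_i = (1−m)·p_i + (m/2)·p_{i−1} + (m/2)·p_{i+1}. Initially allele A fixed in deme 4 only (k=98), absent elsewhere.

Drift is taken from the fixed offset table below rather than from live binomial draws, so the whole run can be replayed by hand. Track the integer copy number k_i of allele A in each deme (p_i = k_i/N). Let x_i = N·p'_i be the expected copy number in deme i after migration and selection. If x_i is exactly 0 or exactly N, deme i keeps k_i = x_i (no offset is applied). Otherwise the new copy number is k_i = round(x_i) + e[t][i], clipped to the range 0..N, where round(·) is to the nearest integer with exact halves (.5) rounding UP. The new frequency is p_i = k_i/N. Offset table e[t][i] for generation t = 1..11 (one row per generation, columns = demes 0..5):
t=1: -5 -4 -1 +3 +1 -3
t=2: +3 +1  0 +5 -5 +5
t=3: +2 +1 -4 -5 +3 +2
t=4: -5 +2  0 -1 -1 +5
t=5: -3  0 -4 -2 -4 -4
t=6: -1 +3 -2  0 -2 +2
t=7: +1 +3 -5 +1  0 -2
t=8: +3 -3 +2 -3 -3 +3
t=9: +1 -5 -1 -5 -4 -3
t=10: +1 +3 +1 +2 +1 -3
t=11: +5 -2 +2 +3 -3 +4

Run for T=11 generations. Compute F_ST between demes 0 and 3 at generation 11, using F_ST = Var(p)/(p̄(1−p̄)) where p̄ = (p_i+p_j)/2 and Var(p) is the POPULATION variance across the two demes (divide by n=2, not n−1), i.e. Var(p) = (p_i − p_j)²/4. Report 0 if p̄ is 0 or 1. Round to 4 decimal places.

0.0314

t=0: k=[0 0 0 0 98 0]
t=1: x=[0.0000 0.0000 0.0000 11.5484 76.3598 12.0606] k=[0 0 0 15 77 9]
t=2: x=[0.0000 0.0000 1.7284 20.8548 63.2385 17.9196] k=[0 0 2 26 58 23]
t=3: x=[0.0000 0.2245 4.5386 27.4625 51.5814 28.5570] k=[0 1 1 22 55 31]
t=4: x=[0.1093 0.8639 3.4216 23.8752 49.7334 35.4829] k=[0 3 3 23 49 40]
t=5: x=[0.3278 2.5930 5.3100 24.1896 46.2573 42.8814] k=[0 3 1 22 42 39]
t=6: x=[0.3278 2.3682 3.6520 22.3580 40.5997 41.1703] k=[0 5 2 22 39 43]
t=7: x=[0.5464 3.9861 4.6538 22.1245 38.7299 44.4013] k=[2 7 0 23 39 42]
t=8: x=[2.4495 5.4927 3.4567 22.6727 38.7299 43.5080] k=[5 2 5 20 36 47]
t=9: x=[4.4328 2.6272 6.3919 20.5601 36.6231 47.6161] k=[5 0 5 16 33 45]
t=10: x=[4.2133 1.1227 5.7007 17.0759 33.5761 45.4898] k=[5 4 7 19 35 42]
t=11: x=[4.6523 4.3577 8.0498 19.8943 35.1414 43.0431] k=[10 2 10 23 32 47]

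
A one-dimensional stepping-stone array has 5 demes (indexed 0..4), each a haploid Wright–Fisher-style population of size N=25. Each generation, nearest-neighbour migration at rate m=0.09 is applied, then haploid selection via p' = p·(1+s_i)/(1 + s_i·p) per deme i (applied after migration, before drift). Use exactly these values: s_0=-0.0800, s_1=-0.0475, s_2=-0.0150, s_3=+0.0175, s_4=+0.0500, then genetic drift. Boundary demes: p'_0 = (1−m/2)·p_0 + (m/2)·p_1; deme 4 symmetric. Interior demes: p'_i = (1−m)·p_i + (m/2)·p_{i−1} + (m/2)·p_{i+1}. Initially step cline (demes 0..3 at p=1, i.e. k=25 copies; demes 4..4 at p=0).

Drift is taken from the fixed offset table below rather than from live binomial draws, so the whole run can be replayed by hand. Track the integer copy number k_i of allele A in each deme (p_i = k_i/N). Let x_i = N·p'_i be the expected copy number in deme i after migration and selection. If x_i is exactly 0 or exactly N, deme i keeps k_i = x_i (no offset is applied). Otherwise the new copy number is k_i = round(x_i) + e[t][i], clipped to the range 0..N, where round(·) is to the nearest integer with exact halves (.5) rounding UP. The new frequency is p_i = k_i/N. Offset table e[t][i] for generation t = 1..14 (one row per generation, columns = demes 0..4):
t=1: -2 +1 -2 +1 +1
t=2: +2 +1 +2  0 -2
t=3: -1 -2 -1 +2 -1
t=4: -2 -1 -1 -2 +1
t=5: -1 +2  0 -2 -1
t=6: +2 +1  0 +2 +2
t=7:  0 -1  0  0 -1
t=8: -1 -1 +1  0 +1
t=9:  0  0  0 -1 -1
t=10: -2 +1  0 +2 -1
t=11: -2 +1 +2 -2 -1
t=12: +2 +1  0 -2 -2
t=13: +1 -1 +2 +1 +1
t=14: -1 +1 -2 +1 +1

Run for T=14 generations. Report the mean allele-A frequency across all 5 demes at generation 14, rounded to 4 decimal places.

t=0: k=[25 25 25 25 0]
t=1: x=[25.0000 25.0000 25.0000 23.8935 1.1786] k=[25 25 25 25 2]
t=2: x=[25.0000 25.0000 25.0000 23.9821 3.1675] k=[25 25 25 24 1]
t=3: x=[25.0000 25.0000 24.9543 23.0415 2.1281] k=[25 25 24 25 1]
t=4: x=[25.0000 24.9528 24.0767 23.8935 2.1750] k=[25 24 23 22 3]
t=5: x=[24.9511 23.9522 22.9720 21.2457 4.0168] k=[24 25 23 19 3]
t=6: x=[23.9654 24.8583 22.8809 18.5434 3.8772] k=[25 25 23 21 6]
t=7: x=[25.0000 24.9055 22.9720 20.4796 6.9164] k=[25 24 23 20 6]
t=8: x=[24.9511 23.9522 22.8809 19.5790 6.8704] k=[24 23 24 20 8]
t=9: x=[23.8682 23.0024 23.7573 19.7127 8.8164] k=[24 23 24 19 8]
t=10: x=[23.8682 23.0024 23.7117 18.8111 8.7707] k=[22 24 24 21 8]
t=11: x=[21.8687 23.8581 23.8485 20.6131 8.8621] k=[20 25 25 19 8]
t=12: x=[19.8946 24.7639 24.7259 18.8558 8.7707] k=[22 25 25 17 7]
t=13: x=[21.9166 24.8583 24.6346 17.0046 7.7077] k=[23 24 25 18 9]
t=14: x=[22.8894 23.9522 24.6346 17.9978 9.6929] k=[22 25 23 19 11]

0.8000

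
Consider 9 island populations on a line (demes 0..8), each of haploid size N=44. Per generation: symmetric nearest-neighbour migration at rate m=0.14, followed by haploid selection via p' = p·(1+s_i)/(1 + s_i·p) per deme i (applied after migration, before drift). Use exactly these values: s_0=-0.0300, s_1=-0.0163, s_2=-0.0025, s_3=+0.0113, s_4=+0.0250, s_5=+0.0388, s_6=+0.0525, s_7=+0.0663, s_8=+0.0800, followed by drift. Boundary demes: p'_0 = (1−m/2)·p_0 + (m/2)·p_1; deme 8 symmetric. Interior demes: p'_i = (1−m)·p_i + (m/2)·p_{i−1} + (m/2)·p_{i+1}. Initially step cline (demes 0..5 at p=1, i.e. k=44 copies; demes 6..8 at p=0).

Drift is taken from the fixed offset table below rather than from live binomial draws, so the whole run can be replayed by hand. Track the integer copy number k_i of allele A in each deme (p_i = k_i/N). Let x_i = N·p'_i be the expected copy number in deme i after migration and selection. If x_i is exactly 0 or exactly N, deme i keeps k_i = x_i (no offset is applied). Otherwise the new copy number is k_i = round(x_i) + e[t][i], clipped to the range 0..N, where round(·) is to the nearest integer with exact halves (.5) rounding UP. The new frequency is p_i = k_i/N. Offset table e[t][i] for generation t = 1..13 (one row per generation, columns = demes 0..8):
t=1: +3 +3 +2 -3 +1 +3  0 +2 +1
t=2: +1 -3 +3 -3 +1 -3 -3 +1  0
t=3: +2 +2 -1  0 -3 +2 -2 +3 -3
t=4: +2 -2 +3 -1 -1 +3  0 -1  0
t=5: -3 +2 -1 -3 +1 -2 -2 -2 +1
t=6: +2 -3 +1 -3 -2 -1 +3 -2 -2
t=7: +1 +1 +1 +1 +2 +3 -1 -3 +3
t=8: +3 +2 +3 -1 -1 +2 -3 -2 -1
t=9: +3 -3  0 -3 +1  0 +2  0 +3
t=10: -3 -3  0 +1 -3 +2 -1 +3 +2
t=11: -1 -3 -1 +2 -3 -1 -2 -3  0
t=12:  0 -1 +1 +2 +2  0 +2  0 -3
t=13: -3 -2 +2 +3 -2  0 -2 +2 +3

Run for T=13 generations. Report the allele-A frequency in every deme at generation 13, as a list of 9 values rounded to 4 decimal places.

t=0: k=[44 44 44 44 44 44 0 0 0]
t=1: x=[44.0000 44.0000 44.0000 44.0000 44.0000 41.0273 3.2298 0.0000 0.0000] k=[44 44 44 44 44 44 3 0 0]
t=2: x=[44.0000 44.0000 44.0000 44.0000 44.0000 41.2304 5.9172 0.2239 0.0000] k=[44 44 44 44 44 38 3 1 0]
t=3: x=[44.0000 44.0000 44.0000 44.0000 43.5901 36.2169 5.5536 1.1391 0.0756] k=[44 44 44 44 41 38 4 4 0]
t=4: x=[44.0000 44.0000 44.0000 43.7923 41.0683 36.0802 6.6642 3.9445 0.3022] k=[44 44 44 43 40 39 7 3 0]
t=5: x=[44.0000 44.0000 43.9298 42.8724 40.2261 37.0555 9.3306 3.2585 0.2267] k=[44 44 43 40 41 35 7 1 1]
t=6: x=[44.0000 43.9288 42.8572 40.3181 40.5885 33.7621 8.8977 1.5109 1.0780] k=[44 41 44 37 39 33 12 0 0]
t=7: x=[43.7835 41.3798 43.2983 37.6910 38.5588 32.2802 13.0957 0.8946 0.0000] k=[44 42 44 39 41 35 12 0 0]
t=8: x=[43.8557 42.2526 43.5088 39.5353 40.5200 34.1050 13.2387 0.8946 0.0000] k=[44 44 44 39 40 36 10 0 0]
t=9: x=[44.0000 44.0000 43.6491 39.4659 39.7458 34.7413 11.5505 0.7456 0.0000] k=[44 44 44 36 41 35 14 1 0]
t=10: x=[44.0000 44.0000 43.4386 36.9766 40.3142 34.2421 15.0627 1.9566 0.0756] k=[44 44 43 38 37 36 14 5 2]
t=11: x=[44.0000 43.9288 42.7169 38.3357 37.1441 34.8098 15.4185 5.7325 2.3772] k=[44 41 42 40 34 34 13 3 2]
t=12: x=[43.7835 41.2378 41.7847 39.7632 34.6038 32.8498 14.2587 3.8496 2.2272] k=[44 40 43 42 37 33 16 4 0]
t=13: x=[43.7114 40.4365 42.7169 41.7442 37.2130 32.4177 16.8791 4.8291 0.3022] k=[41 38 44 44 35 32 15 7 3]

[0.9318, 0.8636, 1.0000, 1.0000, 0.7955, 0.7273, 0.3409, 0.1591, 0.0682]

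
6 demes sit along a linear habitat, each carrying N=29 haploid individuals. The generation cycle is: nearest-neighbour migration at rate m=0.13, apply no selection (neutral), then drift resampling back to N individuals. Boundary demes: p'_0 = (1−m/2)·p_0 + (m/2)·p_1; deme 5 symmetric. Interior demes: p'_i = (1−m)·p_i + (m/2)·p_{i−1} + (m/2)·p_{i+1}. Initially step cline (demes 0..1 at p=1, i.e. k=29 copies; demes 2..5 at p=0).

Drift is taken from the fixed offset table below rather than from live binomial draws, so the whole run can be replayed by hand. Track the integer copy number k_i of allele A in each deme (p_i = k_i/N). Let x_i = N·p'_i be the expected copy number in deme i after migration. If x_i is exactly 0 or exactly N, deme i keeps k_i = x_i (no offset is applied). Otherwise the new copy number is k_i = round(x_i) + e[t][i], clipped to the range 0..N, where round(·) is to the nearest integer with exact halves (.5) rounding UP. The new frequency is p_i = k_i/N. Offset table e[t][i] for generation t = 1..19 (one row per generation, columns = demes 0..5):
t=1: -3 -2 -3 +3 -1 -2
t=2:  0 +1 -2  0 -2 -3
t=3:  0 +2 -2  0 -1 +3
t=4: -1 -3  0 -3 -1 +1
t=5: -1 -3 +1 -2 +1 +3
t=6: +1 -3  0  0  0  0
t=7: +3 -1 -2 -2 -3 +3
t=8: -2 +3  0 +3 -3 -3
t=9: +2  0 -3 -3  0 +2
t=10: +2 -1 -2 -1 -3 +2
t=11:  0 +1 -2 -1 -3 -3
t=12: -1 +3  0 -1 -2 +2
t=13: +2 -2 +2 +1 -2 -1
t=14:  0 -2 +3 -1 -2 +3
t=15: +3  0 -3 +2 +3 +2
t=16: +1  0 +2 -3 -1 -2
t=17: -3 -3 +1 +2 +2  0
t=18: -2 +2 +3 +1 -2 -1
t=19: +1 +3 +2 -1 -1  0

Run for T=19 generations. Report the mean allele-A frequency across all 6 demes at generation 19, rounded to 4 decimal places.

t=0: k=[29 29 0 0 0 0]
t=1: x=[29.0000 27.1150 1.8850 0.0000 0.0000 0.0000] k=[29 25 0 0 0 0]
t=2: x=[28.7400 23.6350 1.6250 0.0000 0.0000 0.0000] k=[29 25 0 0 0 0]
t=3: x=[28.7400 23.6350 1.6250 0.0000 0.0000 0.0000] k=[29 26 0 0 0 0]
t=4: x=[28.8050 24.5050 1.6900 0.0000 0.0000 0.0000] k=[28 22 2 0 0 0]
t=5: x=[27.6100 21.0900 3.1700 0.1300 0.0000 0.0000] k=[27 18 4 0 0 0]
t=6: x=[26.4150 17.6750 4.6500 0.2600 0.0000 0.0000] k=[27 15 5 0 0 0]
t=7: x=[26.2200 15.1300 5.3250 0.3250 0.0000 0.0000] k=[29 14 3 0 0 0]
t=8: x=[28.0250 14.2600 3.5200 0.1950 0.0000 0.0000] k=[26 17 4 3 0 0]
t=9: x=[25.4150 16.7400 4.7800 2.8700 0.1950 0.0000] k=[27 17 2 0 0 0]
t=10: x=[26.3500 16.6750 2.8450 0.1300 0.0000 0.0000] k=[28 16 1 0 0 0]
t=11: x=[27.2200 15.8050 1.9100 0.0650 0.0000 0.0000] k=[27 17 0 0 0 0]
t=12: x=[26.3500 16.5450 1.1050 0.0000 0.0000 0.0000] k=[25 20 1 0 0 0]
t=13: x=[24.6750 19.0900 2.1700 0.0650 0.0000 0.0000] k=[27 17 4 1 0 0]
t=14: x=[26.3500 16.8050 4.6500 1.1300 0.0650 0.0000] k=[26 15 8 0 0 0]
t=15: x=[25.2850 15.2600 7.9350 0.5200 0.0000 0.0000] k=[28 15 5 3 0 0]
t=16: x=[27.1550 15.1950 5.5200 2.9350 0.1950 0.0000] k=[28 15 8 0 0 0]
t=17: x=[27.1550 15.3900 7.9350 0.5200 0.0000 0.0000] k=[24 12 9 3 0 0]
t=18: x=[23.2200 12.5850 8.8050 3.1950 0.1950 0.0000] k=[21 15 12 4 0 0]
t=19: x=[20.6100 15.1950 11.6750 4.2600 0.2600 0.0000] k=[22 18 14 3 0 0]

0.3276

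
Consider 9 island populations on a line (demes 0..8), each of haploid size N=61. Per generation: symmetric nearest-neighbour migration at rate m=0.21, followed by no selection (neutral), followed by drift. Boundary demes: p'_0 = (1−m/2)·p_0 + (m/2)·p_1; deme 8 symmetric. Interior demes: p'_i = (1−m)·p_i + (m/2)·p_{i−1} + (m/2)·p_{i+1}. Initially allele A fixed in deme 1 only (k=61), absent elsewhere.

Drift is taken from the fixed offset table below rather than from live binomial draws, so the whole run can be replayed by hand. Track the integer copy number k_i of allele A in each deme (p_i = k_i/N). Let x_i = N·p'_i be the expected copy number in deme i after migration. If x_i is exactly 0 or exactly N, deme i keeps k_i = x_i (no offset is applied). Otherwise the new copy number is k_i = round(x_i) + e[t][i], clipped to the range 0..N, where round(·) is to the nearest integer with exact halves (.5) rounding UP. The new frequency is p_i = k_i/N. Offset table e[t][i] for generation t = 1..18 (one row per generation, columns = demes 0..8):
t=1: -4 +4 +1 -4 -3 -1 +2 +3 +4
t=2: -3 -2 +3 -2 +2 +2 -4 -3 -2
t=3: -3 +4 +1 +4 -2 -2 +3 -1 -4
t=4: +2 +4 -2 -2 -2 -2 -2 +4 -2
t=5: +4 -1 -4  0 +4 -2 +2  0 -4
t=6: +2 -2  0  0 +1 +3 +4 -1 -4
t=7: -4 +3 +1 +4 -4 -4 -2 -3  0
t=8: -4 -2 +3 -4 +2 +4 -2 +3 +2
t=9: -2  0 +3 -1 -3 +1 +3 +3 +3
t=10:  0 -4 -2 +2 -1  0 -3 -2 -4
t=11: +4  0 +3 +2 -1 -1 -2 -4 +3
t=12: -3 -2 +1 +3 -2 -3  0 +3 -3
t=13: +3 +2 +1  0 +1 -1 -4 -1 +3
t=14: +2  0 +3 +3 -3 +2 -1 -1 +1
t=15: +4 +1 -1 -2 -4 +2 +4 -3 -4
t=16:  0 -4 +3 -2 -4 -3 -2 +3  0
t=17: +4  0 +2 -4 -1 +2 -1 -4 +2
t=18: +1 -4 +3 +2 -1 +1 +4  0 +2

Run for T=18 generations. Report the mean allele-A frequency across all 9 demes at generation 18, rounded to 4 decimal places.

0.1494

t=0: k=[0 61 0 0 0 0 0 0 0]
t=1: x=[6.4050 48.1900 6.4050 0.0000 0.0000 0.0000 0.0000 0.0000 0.0000] k=[2 52 7 0 0 0 0 0 0]
t=2: x=[7.2500 42.0250 10.9900 0.7350 0.0000 0.0000 0.0000 0.0000 0.0000] k=[4 40 14 0 0 0 0 0 0]
t=3: x=[7.7800 33.4900 15.2600 1.4700 0.0000 0.0000 0.0000 0.0000 0.0000] k=[5 37 16 5 0 0 0 0 0]
t=4: x=[8.3600 31.4350 17.0500 5.6300 0.5250 0.0000 0.0000 0.0000 0.0000] k=[10 35 15 4 0 0 0 0 0]
t=5: x=[12.6250 30.2750 15.9450 4.7350 0.4200 0.0000 0.0000 0.0000 0.0000] k=[17 29 12 5 4 0 0 0 0]
t=6: x=[18.2600 25.9550 13.0500 5.6300 3.6850 0.4200 0.0000 0.0000 0.0000] k=[20 24 13 6 5 3 0 0 0]
t=7: x=[20.4200 22.4250 13.4200 6.6300 4.8950 2.8950 0.3150 0.0000 0.0000] k=[16 25 14 11 1 0 0 0 0]
t=8: x=[16.9450 22.9000 14.8400 10.2650 1.9450 0.1050 0.0000 0.0000 0.0000] k=[13 21 18 6 4 4 0 0 0]
t=9: x=[13.8400 19.8450 17.0550 7.0500 4.2100 3.5800 0.4200 0.0000 0.0000] k=[12 20 20 6 1 5 3 0 0]
t=10: x=[12.8400 19.1600 18.5300 6.9450 1.9450 4.3700 2.8950 0.3150 0.0000] k=[13 15 17 9 1 4 0 0 0]
t=11: x=[13.2100 15.0000 15.9500 9.0000 2.1550 3.2650 0.4200 0.0000 0.0000] k=[17 15 19 11 1 2 0 0 0]
t=12: x=[16.7900 15.6300 17.7400 10.7900 2.1550 1.6850 0.2100 0.0000 0.0000] k=[14 14 19 14 0 0 0 0 0]
t=13: x=[14.0000 14.5250 17.9500 13.0550 1.4700 0.0000 0.0000 0.0000 0.0000] k=[17 17 19 13 2 0 0 0 0]
t=14: x=[17.0000 17.2100 18.1600 12.4750 2.9450 0.2100 0.0000 0.0000 0.0000] k=[19 17 21 15 0 2 0 0 0]
t=15: x=[18.7900 17.6300 19.9500 14.0550 1.7850 1.5800 0.2100 0.0000 0.0000] k=[23 19 19 12 0 4 4 0 0]
t=16: x=[22.5800 19.4200 18.2650 11.4750 1.6800 3.5800 3.5800 0.4200 0.0000] k=[23 15 21 9 0 1 2 3 0]
t=17: x=[22.1600 16.4700 19.1100 9.3150 1.0500 1.0000 2.0000 2.5800 0.3150] k=[26 16 21 5 0 3 1 0 2]
t=18: x=[24.9500 17.5750 18.7950 6.1550 0.8400 2.4750 1.1050 0.3150 1.7900] k=[26 14 22 8 0 3 5 0 4]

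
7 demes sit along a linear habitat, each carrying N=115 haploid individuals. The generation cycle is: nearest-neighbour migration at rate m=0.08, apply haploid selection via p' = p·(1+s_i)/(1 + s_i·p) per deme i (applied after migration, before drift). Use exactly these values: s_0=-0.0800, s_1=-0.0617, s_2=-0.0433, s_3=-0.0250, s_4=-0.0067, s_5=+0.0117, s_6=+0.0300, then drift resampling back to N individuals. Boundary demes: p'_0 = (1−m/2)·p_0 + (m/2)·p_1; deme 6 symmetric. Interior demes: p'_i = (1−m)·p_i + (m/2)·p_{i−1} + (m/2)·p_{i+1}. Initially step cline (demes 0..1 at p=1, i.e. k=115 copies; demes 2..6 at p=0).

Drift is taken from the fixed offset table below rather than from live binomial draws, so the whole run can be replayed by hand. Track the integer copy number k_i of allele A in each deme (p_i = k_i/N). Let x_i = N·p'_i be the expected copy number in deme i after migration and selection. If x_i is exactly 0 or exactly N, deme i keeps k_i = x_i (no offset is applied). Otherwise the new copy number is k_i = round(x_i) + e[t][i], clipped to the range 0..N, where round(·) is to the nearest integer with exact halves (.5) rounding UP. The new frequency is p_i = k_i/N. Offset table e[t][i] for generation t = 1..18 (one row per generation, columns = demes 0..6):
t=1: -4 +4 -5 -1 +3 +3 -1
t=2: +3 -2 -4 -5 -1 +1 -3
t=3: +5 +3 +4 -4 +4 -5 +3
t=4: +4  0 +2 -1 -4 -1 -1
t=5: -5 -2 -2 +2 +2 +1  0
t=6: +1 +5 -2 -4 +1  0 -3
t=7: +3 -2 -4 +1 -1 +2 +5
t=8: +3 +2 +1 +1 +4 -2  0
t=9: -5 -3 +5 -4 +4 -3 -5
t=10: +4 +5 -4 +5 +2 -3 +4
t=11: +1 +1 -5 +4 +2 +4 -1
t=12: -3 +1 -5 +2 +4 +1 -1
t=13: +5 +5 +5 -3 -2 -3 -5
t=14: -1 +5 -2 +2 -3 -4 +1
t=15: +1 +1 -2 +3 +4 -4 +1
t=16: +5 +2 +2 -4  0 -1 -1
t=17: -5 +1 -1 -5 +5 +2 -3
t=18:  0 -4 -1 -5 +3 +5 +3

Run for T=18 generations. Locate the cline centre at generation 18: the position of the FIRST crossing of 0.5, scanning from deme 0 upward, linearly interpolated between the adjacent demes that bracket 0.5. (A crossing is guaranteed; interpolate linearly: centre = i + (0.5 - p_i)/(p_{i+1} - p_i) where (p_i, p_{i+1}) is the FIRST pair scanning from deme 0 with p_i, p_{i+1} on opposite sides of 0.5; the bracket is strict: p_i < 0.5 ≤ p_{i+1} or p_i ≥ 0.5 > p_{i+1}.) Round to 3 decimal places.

t=0: k=[115 115 0 0 0 0 0]
t=1: x=[115.0000 110.1104 4.4085 0.0000 0.0000 0.0000 0.0000] k=[115 114 0 0 0 0 0]
t=2: x=[114.9565 109.1355 4.3701 0.0000 0.0000 0.0000 0.0000] k=[115 107 0 0 0 0 0]
t=3: x=[114.6523 102.3401 4.1013 0.0000 0.0000 0.0000 0.0000] k=[115 105 8 0 0 0 0]
t=4: x=[114.5653 100.7435 11.1078 0.3120 0.0000 0.0000 0.0000] k=[115 101 13 0 0 0 0]
t=5: x=[114.3916 97.0984 15.4000 0.5071 0.0000 0.0000 0.0000] k=[109 95 13 3 0 0 0]
t=6: x=[107.9048 91.0965 15.2838 3.2003 0.1192 0.0000 0.0000] k=[109 96 13 0 1 0 0]
t=7: x=[107.9478 92.0525 15.2063 0.5461 0.9139 0.0405 0.0000] k=[111 90 11 2 0 2 0]
t=8: x=[109.7583 86.3314 13.2714 2.2241 0.1589 1.8612 0.0824] k=[113 88 14 3 4 0 0]
t=9: x=[111.7465 84.6384 15.9036 3.3956 3.7754 0.1619 0.0000] k=[107 82 21 0 8 0 0]
t=10: x=[105.2835 79.0042 21.8070 1.1313 7.3138 0.3237 0.0000] k=[109 84 18 6 9 0 0]
t=11: x=[107.4314 80.8510 19.4346 6.4442 8.4671 0.3642 0.0000] k=[108 82 14 10 10 4 0]
t=12: x=[106.3137 78.7582 15.9424 9.9279 9.7001 4.1260 0.1648] k=[103 80 11 12 14 5 0]
t=13: x=[101.0924 76.5475 13.2714 11.7698 13.4798 5.2176 0.2060] k=[106 82 18 9 11 2 0]
t=14: x=[104.2548 78.8402 19.4734 9.2229 10.4957 2.3061 0.0824] k=[103 84 17 11 7 0 1]
t=15: x=[101.2630 80.5635 18.7354 10.8291 6.8366 0.3237 0.9886] k=[102 82 17 14 11 0 2]
t=16: x=[100.1549 78.6353 18.7742 13.6917 10.6150 0.5261 1.9766] k=[105 81 21 10 11 0 1]
t=17: x=[103.1849 77.9798 22.1574 10.2413 10.4559 0.4856 0.9886] k=[98 79 21 5 15 2 0]
t=18: x=[95.9515 75.8118 21.8848 5.8967 13.9971 2.4679 0.0824] k=[96 72 21 1 17 7 3]

1.284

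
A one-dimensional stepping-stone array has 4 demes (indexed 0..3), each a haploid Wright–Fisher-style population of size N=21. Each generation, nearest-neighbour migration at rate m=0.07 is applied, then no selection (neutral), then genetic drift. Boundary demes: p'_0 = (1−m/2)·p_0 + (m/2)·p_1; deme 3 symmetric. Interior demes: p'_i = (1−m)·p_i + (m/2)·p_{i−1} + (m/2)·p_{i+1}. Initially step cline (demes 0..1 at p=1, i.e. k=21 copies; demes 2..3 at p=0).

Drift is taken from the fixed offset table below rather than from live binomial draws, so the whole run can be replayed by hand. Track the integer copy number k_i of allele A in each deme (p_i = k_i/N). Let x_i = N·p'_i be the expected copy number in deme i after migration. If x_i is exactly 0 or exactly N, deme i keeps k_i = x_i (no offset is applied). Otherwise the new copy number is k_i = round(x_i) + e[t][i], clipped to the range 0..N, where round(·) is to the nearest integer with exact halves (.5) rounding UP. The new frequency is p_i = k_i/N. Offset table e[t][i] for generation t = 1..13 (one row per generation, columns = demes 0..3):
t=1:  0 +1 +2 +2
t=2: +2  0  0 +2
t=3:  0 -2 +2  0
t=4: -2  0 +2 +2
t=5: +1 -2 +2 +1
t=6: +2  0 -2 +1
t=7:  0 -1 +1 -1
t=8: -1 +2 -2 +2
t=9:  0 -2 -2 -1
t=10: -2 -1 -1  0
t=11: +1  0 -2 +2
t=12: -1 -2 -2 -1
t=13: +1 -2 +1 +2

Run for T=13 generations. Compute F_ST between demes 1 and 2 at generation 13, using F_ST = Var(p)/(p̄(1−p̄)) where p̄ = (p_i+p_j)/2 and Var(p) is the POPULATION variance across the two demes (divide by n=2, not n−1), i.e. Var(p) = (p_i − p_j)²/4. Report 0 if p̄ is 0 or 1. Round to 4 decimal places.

t=0: k=[21 21 0 0]
t=1: x=[21.0000 20.2650 0.7350 0.0000] k=[21 21 3 0]
t=2: x=[21.0000 20.3700 3.5250 0.1050] k=[21 20 4 2]
t=3: x=[20.9650 19.4750 4.4900 2.0700] k=[21 17 6 2]
t=4: x=[20.8600 16.7550 6.2450 2.1400] k=[19 17 8 4]
t=5: x=[18.9300 16.7550 8.1750 4.1400] k=[20 15 10 5]
t=6: x=[19.8250 15.0000 10.0000 5.1750] k=[21 15 8 6]
t=7: x=[20.7900 14.9650 8.1750 6.0700] k=[21 14 9 5]
t=8: x=[20.7550 14.0700 9.0350 5.1400] k=[20 16 7 7]
t=9: x=[19.8600 15.8250 7.3150 7.0000] k=[20 14 5 6]
t=10: x=[19.7900 13.8950 5.3500 5.9650] k=[18 13 4 6]
t=11: x=[17.8250 12.8600 4.3850 5.9300] k=[19 13 2 8]
t=12: x=[18.7900 12.8250 2.5950 7.7900] k=[18 11 1 7]
t=13: x=[17.7550 10.8950 1.5600 6.7900] k=[19 9 3 9]

0.1000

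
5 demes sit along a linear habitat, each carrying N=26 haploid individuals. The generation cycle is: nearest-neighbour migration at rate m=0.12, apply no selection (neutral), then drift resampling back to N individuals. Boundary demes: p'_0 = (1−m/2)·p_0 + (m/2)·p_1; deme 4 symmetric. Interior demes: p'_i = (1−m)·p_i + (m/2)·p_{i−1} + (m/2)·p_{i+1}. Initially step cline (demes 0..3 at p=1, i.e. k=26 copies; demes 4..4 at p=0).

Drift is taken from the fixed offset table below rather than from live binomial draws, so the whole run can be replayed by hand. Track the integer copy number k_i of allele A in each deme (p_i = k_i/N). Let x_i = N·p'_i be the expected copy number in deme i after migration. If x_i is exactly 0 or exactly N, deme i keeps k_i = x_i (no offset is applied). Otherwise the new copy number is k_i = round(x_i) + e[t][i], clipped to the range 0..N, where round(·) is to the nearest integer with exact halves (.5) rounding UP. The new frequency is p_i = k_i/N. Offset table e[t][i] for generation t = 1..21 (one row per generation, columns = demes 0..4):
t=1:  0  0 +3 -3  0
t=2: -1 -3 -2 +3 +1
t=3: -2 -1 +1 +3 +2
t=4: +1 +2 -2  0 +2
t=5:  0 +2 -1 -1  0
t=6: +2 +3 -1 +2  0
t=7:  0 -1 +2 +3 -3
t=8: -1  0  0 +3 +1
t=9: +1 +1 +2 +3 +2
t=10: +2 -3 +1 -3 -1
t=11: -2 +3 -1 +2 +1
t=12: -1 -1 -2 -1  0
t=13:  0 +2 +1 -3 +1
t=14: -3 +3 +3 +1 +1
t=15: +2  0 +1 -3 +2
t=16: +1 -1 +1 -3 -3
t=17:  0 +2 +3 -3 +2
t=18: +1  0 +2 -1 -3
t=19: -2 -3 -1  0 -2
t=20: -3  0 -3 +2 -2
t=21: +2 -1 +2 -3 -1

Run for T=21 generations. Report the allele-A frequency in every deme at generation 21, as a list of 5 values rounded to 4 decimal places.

t=0: k=[26 26 26 26 0]
t=1: x=[26.0000 26.0000 26.0000 24.4400 1.5600] k=[26 26 26 21 2]
t=2: x=[26.0000 26.0000 25.7000 20.1600 3.1400] k=[26 26 24 23 4]
t=3: x=[26.0000 25.8800 24.0600 21.9200 5.1400] k=[26 25 25 25 7]
t=4: x=[25.9400 25.0600 25.0000 23.9200 8.0800] k=[26 26 23 24 10]
t=5: x=[26.0000 25.8200 23.2400 23.1000 10.8400] k=[26 26 22 22 11]
t=6: x=[26.0000 25.7600 22.2400 21.3400 11.6600] k=[26 26 21 23 12]
t=7: x=[26.0000 25.7000 21.4200 22.2200 12.6600] k=[26 25 23 25 10]
t=8: x=[25.9400 24.9400 23.2400 23.9800 10.9000] k=[25 25 23 26 12]
t=9: x=[25.0000 24.8800 23.3000 24.9800 12.8400] k=[26 26 25 26 15]
t=10: x=[26.0000 25.9400 25.1200 25.2800 15.6600] k=[26 23 26 22 15]
t=11: x=[25.8200 23.3600 25.5800 21.8200 15.4200] k=[24 26 25 24 16]
t=12: x=[24.1200 25.8200 25.0000 23.5800 16.4800] k=[23 25 23 23 16]
t=13: x=[23.1200 24.7600 23.1200 22.5800 16.4200] k=[23 26 24 20 17]
t=14: x=[23.1800 25.7000 23.8800 20.0600 17.1800] k=[20 26 26 21 18]
t=15: x=[20.3600 25.6400 25.7000 21.1200 18.1800] k=[22 26 26 18 20]
t=16: x=[22.2400 25.7600 25.5200 18.6000 19.8800] k=[23 25 26 16 17]
t=17: x=[23.1200 24.9400 25.3400 16.6600 16.9400] k=[23 26 26 14 19]
t=18: x=[23.1800 25.8200 25.2800 15.0200 18.7000] k=[24 26 26 14 16]
t=19: x=[24.1200 25.8800 25.2800 14.8400 15.8800] k=[22 23 24 15 14]
t=20: x=[22.0600 23.0000 23.4000 15.4800 14.0600] k=[19 23 20 17 12]
t=21: x=[19.2400 22.5800 20.0000 16.8800 12.3000] k=[21 22 22 14 11]

[0.8077, 0.8462, 0.8462, 0.5385, 0.4231]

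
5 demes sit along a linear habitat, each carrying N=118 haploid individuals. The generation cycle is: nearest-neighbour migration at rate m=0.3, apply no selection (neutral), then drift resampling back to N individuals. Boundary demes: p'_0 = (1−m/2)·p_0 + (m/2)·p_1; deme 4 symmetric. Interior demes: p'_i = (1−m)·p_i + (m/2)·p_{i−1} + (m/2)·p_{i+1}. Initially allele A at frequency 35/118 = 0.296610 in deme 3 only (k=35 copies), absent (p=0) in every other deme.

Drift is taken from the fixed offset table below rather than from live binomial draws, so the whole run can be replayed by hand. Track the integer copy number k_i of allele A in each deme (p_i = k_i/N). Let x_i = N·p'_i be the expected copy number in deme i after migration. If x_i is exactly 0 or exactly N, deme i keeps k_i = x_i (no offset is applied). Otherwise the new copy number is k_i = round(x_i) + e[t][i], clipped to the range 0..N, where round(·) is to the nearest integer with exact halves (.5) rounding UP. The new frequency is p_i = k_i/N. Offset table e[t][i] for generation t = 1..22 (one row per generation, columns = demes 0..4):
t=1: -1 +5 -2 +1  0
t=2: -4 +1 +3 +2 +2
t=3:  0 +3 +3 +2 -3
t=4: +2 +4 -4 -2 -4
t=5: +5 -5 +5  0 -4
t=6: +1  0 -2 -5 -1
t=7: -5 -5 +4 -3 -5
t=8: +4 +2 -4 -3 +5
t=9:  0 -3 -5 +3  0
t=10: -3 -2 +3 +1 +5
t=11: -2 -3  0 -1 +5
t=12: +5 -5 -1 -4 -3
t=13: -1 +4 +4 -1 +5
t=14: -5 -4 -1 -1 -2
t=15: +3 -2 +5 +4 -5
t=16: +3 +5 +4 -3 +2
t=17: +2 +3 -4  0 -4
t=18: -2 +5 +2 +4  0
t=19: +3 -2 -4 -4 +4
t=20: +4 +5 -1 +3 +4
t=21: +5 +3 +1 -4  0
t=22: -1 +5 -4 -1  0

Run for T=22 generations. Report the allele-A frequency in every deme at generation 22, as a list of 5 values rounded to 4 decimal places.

[0.1525, 0.1780, 0.0508, 0.0508, 0.0932]

t=0: k=[0 0 0 35 0]
t=1: x=[0.0000 0.0000 5.2500 24.5000 5.2500] k=[0 0 3 26 5]
t=2: x=[0.0000 0.4500 6.0000 19.4000 8.1500] k=[0 1 9 21 10]
t=3: x=[0.1500 2.0500 9.6000 17.5500 11.6500] k=[0 5 13 20 9]
t=4: x=[0.7500 5.4500 12.8500 17.3000 10.6500] k=[3 9 9 15 7]
t=5: x=[3.9000 8.1000 9.9000 12.9000 8.2000] k=[9 3 15 13 4]
t=6: x=[8.1000 5.7000 12.9000 11.9500 5.3500] k=[9 6 11 7 4]
t=7: x=[8.5500 7.2000 9.6500 7.1500 4.4500] k=[4 2 14 4 0]
t=8: x=[3.7000 4.1000 10.7000 4.9000 0.6000] k=[8 6 7 2 6]
t=9: x=[7.7000 6.4500 6.1000 3.3500 5.4000] k=[8 3 1 6 5]
t=10: x=[7.2500 3.4500 2.0500 5.1000 5.1500] k=[4 1 5 6 10]
t=11: x=[3.5500 2.0500 4.5500 6.4500 9.4000] k=[2 0 5 5 14]
t=12: x=[1.7000 1.0500 4.2500 6.3500 12.6500] k=[7 0 3 2 10]
t=13: x=[5.9500 1.5000 2.4000 3.3500 8.8000] k=[5 6 6 2 14]
t=14: x=[5.1500 5.8500 5.4000 4.4000 12.2000] k=[0 2 4 3 10]
t=15: x=[0.3000 2.0000 3.5500 4.2000 8.9500] k=[3 0 9 8 4]
t=16: x=[2.5500 1.8000 7.5000 7.5500 4.6000] k=[6 7 12 5 7]
t=17: x=[6.1500 7.6000 10.2000 6.3500 6.7000] k=[8 11 6 6 3]
t=18: x=[8.4500 9.8000 6.7500 5.5500 3.4500] k=[6 15 9 10 3]
t=19: x=[7.3500 12.7500 10.0500 8.8000 4.0500] k=[10 11 6 5 8]
t=20: x=[10.1500 10.1000 6.6000 5.6000 7.5500] k=[14 15 6 9 12]
t=21: x=[14.1500 13.5000 7.8000 9.0000 11.5500] k=[19 17 9 5 12]
t=22: x=[18.7000 16.1000 9.6000 6.6500 10.9500] k=[18 21 6 6 11]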